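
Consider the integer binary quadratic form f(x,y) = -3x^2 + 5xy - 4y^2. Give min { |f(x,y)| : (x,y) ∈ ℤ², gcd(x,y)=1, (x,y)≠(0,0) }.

translate: b→1 (≡-5 mod 6), so (3,-5,4)→(3,1,2)
flip: (3,1,2)→(2,-1,3)
reduced (well bottom): (2,-1,3) with a≤c, −a<b≤a
well minimum |f| = |-2| = 2 (negative-definite)

2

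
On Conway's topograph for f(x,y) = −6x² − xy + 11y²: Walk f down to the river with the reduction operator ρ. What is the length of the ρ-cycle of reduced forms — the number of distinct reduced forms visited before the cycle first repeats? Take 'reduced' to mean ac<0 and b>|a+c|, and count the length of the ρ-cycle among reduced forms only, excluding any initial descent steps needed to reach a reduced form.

D = 265, ⌊√D⌋ = 16
descent: ρ → (11,1,-6)
descent: ρ → (-6,11,6)  [lands on river]
river: ρ → (6,13,-4)
river: ρ → (-4,11,9)
river: ρ → (9,7,-6)
river: ρ → (-6,5,10)
river: ρ → (10,15,-1)
river: ρ → (-1,15,10)
river: ρ → (10,5,-6)
river: ρ → (-6,7,9)
river: ρ → (9,11,-4)
river: ρ → (-4,13,6)
river: ρ → (6,11,-6)
river: ρ → (-6,13,4)
river: ρ → (4,11,-9)
river: ρ → (-9,7,6)
river: ρ → (6,5,-10)
river: ρ → (-10,15,1)
river: ρ → (1,15,-10)
river: ρ → (-10,5,6)
river: ρ → (6,7,-9)
river: ρ → (-9,11,4)
river: ρ → (4,13,-6)
ρ-cycle length = 22 (tail of 2 descent steps not counted)

22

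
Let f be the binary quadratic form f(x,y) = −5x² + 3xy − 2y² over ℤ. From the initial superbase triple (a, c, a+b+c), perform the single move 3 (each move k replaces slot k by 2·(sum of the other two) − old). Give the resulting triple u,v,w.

start (-5,-2,-4) = (f(1,0),f(0,1),f(1,1))
replace slot 3: 2·((-5)+(-2)) − (-4) = -10 → (-5,-2,-10)

-5,-2,-10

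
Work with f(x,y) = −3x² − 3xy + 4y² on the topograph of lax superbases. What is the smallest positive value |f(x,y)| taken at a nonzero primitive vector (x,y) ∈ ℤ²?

descent: ρ → (4,3,-3)  [lands on river]
river: ρ → (-3,3,4)
river: ρ → (4,5,-2)
river: ρ → (-2,7,1)
river: ρ → (1,7,-2)
river: ρ → (-2,5,4)
closes: descent 1, river 6
min |a| on river = 1

1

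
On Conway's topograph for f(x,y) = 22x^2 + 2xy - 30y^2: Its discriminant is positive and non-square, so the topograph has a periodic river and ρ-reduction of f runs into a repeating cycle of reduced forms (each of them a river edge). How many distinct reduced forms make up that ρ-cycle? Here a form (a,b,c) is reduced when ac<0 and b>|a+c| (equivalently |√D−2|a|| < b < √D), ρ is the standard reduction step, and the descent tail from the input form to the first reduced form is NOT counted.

D = 2644, ⌊√D⌋ = 51
descent: ρ → (-30,-2,22)
descent: ρ → (22,46,-6)  [lands on river]
river: ρ → (-6,50,6)
river: ρ → (6,46,-22)
river: ρ → (-22,42,10)
river: ρ → (10,38,-30)
river: ρ → (-30,22,18)
river: ρ → (18,50,-2)
river: ρ → (-2,50,18)
river: ρ → (18,22,-30)
river: ρ → (-30,38,10)
river: ρ → (10,42,-22)
river: ρ → (-22,46,6)
river: ρ → (6,50,-6)
river: ρ → (-6,46,22)
river: ρ → (22,42,-10)
river: ρ → (-10,38,30)
river: ρ → (30,22,-18)
river: ρ → (-18,50,2)
river: ρ → (2,50,-18)
river: ρ → (-18,22,30)
river: ρ → (30,38,-10)
river: ρ → (-10,42,22)
ρ-cycle length = 22 (tail of 2 descent steps not counted)

22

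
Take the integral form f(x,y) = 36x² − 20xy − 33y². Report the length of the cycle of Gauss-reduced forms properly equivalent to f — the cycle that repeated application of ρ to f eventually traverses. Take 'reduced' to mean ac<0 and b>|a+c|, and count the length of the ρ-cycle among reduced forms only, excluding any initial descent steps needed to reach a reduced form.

D = 5152, ⌊√D⌋ = 71
descent: ρ → (-33,20,36)  [lands on river]
river: ρ → (36,52,-17)
river: ρ → (-17,50,39)
river: ρ → (39,28,-28)
river: ρ → (-28,28,39)
river: ρ → (39,50,-17)
river: ρ → (-17,52,36)
river: ρ → (36,20,-33)
river: ρ → (-33,46,23)
river: ρ → (23,46,-33)
ρ-cycle length = 10 (tail of 1 descent step not counted)

10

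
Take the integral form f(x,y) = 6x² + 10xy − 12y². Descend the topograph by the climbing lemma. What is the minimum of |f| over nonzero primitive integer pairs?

river: ρ → (-12,14,4)
river: ρ → (4,18,-4)
river: ρ → (-4,14,12)
river: ρ → (12,10,-6)
river: ρ → (-6,14,8)
river: ρ → (8,18,-2)
river: ρ → (-2,18,8)
river: ρ → (8,14,-6)
river: ρ → (-6,10,12)
river: ρ → (12,14,-4)
river: ρ → (-4,18,4)
river: ρ → (4,14,-12)
river: ρ → (-12,10,6)
river: ρ → (6,14,-8)
river: ρ → (-8,18,2)
river: ρ → (2,18,-8)
river: ρ → (-8,14,6)
river: ρ → (6,10,-12)
closes: descent 0, river 18
min |a| on river = 2

2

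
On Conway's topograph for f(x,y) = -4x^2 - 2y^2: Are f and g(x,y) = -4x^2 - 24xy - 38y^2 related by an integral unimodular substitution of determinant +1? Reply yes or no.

D₁ = -32, D₂ = -32
f is negative-definite; reduce −f:
−f: flip: (4,0,2)→(2,0,4)
−f: reduced (well bottom): (2,0,4) with a≤c, −a<b≤a
flip sign back: reduced form of f is (-2,0,-4)
g is negative-definite; reduce −g:
−g: translate: b→0 (≡24 mod 8), so (4,24,38)→(4,0,2)
−g: flip: (4,0,2)→(2,0,4)
−g: reduced (well bottom): (2,0,4) with a≤c, −a<b≤a
flip sign back: reduced form of g is (-2,0,-4)
reduced forms (-2, 0, -4) vs (-2, 0, -4) ⇒ equivalent

yes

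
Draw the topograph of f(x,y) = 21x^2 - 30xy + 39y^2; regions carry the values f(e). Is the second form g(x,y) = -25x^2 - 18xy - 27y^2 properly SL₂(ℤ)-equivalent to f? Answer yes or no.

D₁ = -2376, D₂ = -2376
f: translate: b→12 (≡-30 mod 42), so (21,-30,39)→(21,12,30)
f: reduced (well bottom): (21,12,30) with a≤c, −a<b≤a
g is negative-definite; reduce −g:
−g: reduced (well bottom): (25,18,27) with a≤c, −a<b≤a
flip sign back: reduced form of g is (-25,-18,-27)
reduced forms (21, 12, 30) vs (-25, -18, -27) ⇒ inequivalent

no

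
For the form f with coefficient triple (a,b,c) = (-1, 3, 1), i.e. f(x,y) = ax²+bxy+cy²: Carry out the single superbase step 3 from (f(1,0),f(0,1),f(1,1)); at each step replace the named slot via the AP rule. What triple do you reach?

start (-1,1,3) = (f(1,0),f(0,1),f(1,1))
replace slot 3: 2·((-1)+1) − 3 = -3 → (-1,1,-3)

-1,1,-3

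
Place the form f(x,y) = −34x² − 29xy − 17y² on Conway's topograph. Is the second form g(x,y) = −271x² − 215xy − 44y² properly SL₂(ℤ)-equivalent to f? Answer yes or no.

D₁ = -1471, D₂ = -1471
f is negative-definite; reduce −f:
−f: flip: (34,29,17)→(17,-29,34)
−f: translate: b→5 (≡-29 mod 34), so (17,-29,34)→(17,5,22)
−f: reduced (well bottom): (17,5,22) with a≤c, −a<b≤a
flip sign back: reduced form of f is (-17,-5,-22)
g is negative-definite; reduce −g:
−g: flip: (271,215,44)→(44,-215,271)
−g: translate: b→-39 (≡-215 mod 88), so (44,-215,271)→(44,-39,17)
−g: flip: (44,-39,17)→(17,39,44)
−g: translate: b→5 (≡39 mod 34), so (17,39,44)→(17,5,22)
−g: reduced (well bottom): (17,5,22) with a≤c, −a<b≤a
flip sign back: reduced form of g is (-17,-5,-22)
reduced forms (-17, -5, -22) vs (-17, -5, -22) ⇒ equivalent

yes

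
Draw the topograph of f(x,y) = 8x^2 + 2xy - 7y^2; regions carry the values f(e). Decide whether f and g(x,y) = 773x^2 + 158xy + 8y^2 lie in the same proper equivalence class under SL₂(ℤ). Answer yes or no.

D₁ = 228, D₂ = 228
river cycle of f (length 6): (-7, 12, 3), (3, 12, -7), (-7, 2, 8), (8, 14, -1), (-1, 14, 8), (8, 2, -7)
river cycle of g (length 6): (8, 2, -7), (-7, 12, 3), (3, 12, -7), (-7, 2, 8), (8, 14, -1), (-1, 14, 8)
cycles coincide ⇒ equivalent

yes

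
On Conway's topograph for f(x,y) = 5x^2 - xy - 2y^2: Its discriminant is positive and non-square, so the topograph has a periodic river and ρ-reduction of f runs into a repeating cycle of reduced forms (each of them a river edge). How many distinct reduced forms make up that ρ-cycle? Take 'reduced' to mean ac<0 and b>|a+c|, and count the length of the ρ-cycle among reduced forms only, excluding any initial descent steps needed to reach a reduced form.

D = 41, ⌊√D⌋ = 6
descent: ρ → (-2,5,2)  [lands on river]
river: ρ → (2,3,-4)
river: ρ → (-4,5,1)
river: ρ → (1,5,-4)
river: ρ → (-4,3,2)
river: ρ → (2,5,-2)
river: ρ → (-2,3,4)
river: ρ → (4,5,-1)
river: ρ → (-1,5,4)
river: ρ → (4,3,-2)
ρ-cycle length = 10 (tail of 1 descent step not counted)

10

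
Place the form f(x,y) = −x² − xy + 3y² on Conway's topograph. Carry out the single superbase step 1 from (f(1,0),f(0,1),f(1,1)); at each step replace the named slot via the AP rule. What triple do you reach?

start (-1,3,1) = (f(1,0),f(0,1),f(1,1))
replace slot 1: 2·(3+1) − (-1) = 9 → (9,3,1)

9,3,1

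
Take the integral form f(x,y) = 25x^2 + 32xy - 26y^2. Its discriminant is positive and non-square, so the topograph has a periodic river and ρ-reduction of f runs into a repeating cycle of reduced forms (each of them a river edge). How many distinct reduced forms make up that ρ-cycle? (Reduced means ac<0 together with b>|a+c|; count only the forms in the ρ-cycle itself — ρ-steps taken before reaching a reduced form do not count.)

D = 3624, ⌊√D⌋ = 60
river: ρ → (-26,20,31)
river: ρ → (31,42,-15)
river: ρ → (-15,48,22)
river: ρ → (22,40,-23)
river: ρ → (-23,52,10)
river: ρ → (10,48,-33)
river: ρ → (-33,18,25)
river: ρ → (25,32,-26)
ρ-cycle length = 8 (tail of 0 descent steps not counted)

8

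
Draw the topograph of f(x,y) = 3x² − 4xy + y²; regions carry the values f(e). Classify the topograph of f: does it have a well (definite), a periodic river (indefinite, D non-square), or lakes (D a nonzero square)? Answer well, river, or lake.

D = b²−4ac = (-4)² − 4·3·1 = 4
D = 2² is a perfect square ⇒ form factors over ℤ ⇒ lakes

lake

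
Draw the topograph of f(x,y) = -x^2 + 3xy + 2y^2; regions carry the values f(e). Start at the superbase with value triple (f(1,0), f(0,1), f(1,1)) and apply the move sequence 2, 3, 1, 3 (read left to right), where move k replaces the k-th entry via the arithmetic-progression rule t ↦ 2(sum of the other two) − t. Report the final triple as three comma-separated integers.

start (-1,2,4) = (f(1,0),f(0,1),f(1,1))
replace slot 2: 2·((-1)+4) − 2 = 4 → (-1,4,4)
replace slot 3: 2·((-1)+4) − 4 = 2 → (-1,4,2)
replace slot 1: 2·(4+2) − (-1) = 13 → (13,4,2)
replace slot 3: 2·(13+4) − 2 = 32 → (13,4,32)

13,4,32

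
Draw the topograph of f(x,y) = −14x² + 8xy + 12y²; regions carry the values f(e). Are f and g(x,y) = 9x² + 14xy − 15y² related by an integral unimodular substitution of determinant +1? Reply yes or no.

D₁ = 736, D₂ = 736
river cycle of f (length 12): (12, 16, -10), (-10, 24, 4), (4, 24, -10), (-10, 16, 12), (12, 8, -14), (-14, 20, 6), (6, 16, -20), (-20, 24, 2), (2, 24, -20), (-20, 16, 6), … (2 more)
river cycle of g (length 12): (-15, 16, 8), (8, 16, -15), (-15, 14, 9), (9, 22, -7), (-7, 20, 12), (12, 4, -15), (-15, 26, 1), (1, 26, -15), (-15, 4, 12), (12, 20, -7), … (2 more)
cycles differ ⇒ inequivalent

no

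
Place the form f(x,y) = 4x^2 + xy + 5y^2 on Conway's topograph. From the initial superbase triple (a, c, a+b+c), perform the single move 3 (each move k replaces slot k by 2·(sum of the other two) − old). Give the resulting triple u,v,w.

start (4,5,10) = (f(1,0),f(0,1),f(1,1))
replace slot 3: 2·(4+5) − 10 = 8 → (4,5,8)

4,5,8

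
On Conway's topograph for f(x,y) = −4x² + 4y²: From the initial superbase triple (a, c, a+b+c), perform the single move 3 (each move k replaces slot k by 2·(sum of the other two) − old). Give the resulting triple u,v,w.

start (-4,4,0) = (f(1,0),f(0,1),f(1,1))
replace slot 3: 2·((-4)+4) − 0 = 0 → (-4,4,0)

-4,4,0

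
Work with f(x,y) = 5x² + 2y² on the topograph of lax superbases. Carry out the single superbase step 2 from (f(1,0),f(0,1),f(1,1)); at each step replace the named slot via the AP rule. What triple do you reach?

start (5,2,7) = (f(1,0),f(0,1),f(1,1))
replace slot 2: 2·(5+7) − 2 = 22 → (5,22,7)

5,22,7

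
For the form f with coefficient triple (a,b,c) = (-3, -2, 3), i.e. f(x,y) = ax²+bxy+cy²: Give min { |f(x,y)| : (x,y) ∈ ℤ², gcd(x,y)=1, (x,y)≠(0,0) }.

descent: ρ → (3,2,-3)  [lands on river]
river: ρ → (-3,4,2)
river: ρ → (2,4,-3)
river: ρ → (-3,2,3)
river: ρ → (3,4,-2)
river: ρ → (-2,4,3)
closes: descent 1, river 6
min |a| on river = 2

2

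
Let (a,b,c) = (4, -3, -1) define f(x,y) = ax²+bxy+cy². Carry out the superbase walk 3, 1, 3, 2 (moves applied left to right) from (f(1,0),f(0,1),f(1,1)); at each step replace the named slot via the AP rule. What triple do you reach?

start (4,-1,0) = (f(1,0),f(0,1),f(1,1))
replace slot 3: 2·(4+(-1)) − 0 = 6 → (4,-1,6)
replace slot 1: 2·((-1)+6) − 4 = 6 → (6,-1,6)
replace slot 3: 2·(6+(-1)) − 6 = 4 → (6,-1,4)
replace slot 2: 2·(6+4) − (-1) = 21 → (6,21,4)

6,21,4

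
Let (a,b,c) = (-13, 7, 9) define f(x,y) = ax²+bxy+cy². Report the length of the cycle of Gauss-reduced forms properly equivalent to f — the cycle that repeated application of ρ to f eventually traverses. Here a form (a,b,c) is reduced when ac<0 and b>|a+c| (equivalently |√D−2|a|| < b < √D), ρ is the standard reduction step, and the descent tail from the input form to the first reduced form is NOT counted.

D = 517, ⌊√D⌋ = 22
river: ρ → (9,11,-11)
river: ρ → (-11,11,9)
river: ρ → (9,7,-13)
river: ρ → (-13,19,3)
river: ρ → (3,17,-19)
river: ρ → (-19,21,1)
river: ρ → (1,21,-19)
river: ρ → (-19,17,3)
river: ρ → (3,19,-13)
river: ρ → (-13,7,9)
ρ-cycle length = 10 (tail of 0 descent steps not counted)

10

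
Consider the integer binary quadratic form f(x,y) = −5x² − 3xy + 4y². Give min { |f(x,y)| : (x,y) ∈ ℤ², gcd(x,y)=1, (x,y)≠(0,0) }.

descent: ρ → (4,3,-5)  [lands on river]
river: ρ → (-5,7,2)
river: ρ → (2,9,-1)
river: ρ → (-1,9,2)
river: ρ → (2,7,-5)
river: ρ → (-5,3,4)
river: ρ → (4,5,-4)
river: ρ → (-4,3,5)
river: ρ → (5,7,-2)
river: ρ → (-2,9,1)
river: ρ → (1,9,-2)
river: ρ → (-2,7,5)
river: ρ → (5,3,-4)
river: ρ → (-4,5,4)
closes: descent 1, river 14
min |a| on river = 1

1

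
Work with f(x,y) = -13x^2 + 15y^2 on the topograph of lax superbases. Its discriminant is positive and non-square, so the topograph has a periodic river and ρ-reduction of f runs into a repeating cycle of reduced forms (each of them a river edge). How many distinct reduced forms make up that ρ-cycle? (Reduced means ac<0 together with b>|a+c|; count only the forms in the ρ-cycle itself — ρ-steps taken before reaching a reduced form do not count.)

D = 780, ⌊√D⌋ = 27
descent: ρ → (15,0,-13)
descent: ρ → (-13,26,2)  [lands on river]
river: ρ → (2,26,-13)
ρ-cycle length = 2 (tail of 2 descent steps not counted)

2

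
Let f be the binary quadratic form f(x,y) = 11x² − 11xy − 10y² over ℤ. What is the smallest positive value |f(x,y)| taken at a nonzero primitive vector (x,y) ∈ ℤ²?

descent: ρ → (-10,11,11)  [lands on river]
river: ρ → (11,11,-10)
river: ρ → (-10,9,12)
river: ρ → (12,15,-7)
river: ρ → (-7,13,14)
river: ρ → (14,15,-6)
river: ρ → (-6,21,5)
river: ρ → (5,19,-10)
river: ρ → (-10,21,3)
river: ρ → (3,21,-10)
river: ρ → (-10,19,5)
river: ρ → (5,21,-6)
river: ρ → (-6,15,14)
river: ρ → (14,13,-7)
river: ρ → (-7,15,12)
river: ρ → (12,9,-10)
closes: descent 1, river 16
min |a| on river = 3

3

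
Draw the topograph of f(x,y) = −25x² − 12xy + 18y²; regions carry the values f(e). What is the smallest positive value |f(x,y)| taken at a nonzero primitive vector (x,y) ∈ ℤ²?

descent: ρ → (18,12,-25)  [lands on river]
river: ρ → (-25,38,5)
river: ρ → (5,42,-9)
river: ρ → (-9,30,29)
river: ρ → (29,28,-10)
river: ρ → (-10,32,23)
river: ρ → (23,14,-19)
river: ρ → (-19,24,18)
closes: descent 1, river 8
min |a| on river = 5

5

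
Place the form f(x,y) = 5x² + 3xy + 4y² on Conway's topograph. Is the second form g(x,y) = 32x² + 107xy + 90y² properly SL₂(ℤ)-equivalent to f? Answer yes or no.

D₁ = -71, D₂ = -71
f: flip: (5,3,4)→(4,-3,5)
f: reduced (well bottom): (4,-3,5) with a≤c, −a<b≤a
g: translate: b→-21 (≡107 mod 64), so (32,107,90)→(32,-21,4)
g: flip: (32,-21,4)→(4,21,32)
g: translate: b→-3 (≡21 mod 8), so (4,21,32)→(4,-3,5)
g: reduced (well bottom): (4,-3,5) with a≤c, −a<b≤a
reduced forms (4, -3, 5) vs (4, -3, 5) ⇒ equivalent

yes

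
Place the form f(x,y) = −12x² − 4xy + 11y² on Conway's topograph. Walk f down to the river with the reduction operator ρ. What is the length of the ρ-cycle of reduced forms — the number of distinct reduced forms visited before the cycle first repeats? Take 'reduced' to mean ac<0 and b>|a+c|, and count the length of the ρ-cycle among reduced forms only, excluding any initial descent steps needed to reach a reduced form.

D = 544, ⌊√D⌋ = 23
descent: ρ → (11,4,-12)  [lands on river]
river: ρ → (-12,20,3)
river: ρ → (3,22,-5)
river: ρ → (-5,18,11)
ρ-cycle length = 4 (tail of 1 descent step not counted)

4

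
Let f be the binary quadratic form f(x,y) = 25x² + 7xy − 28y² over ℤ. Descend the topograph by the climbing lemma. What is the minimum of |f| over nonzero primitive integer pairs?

river: ρ → (-28,49,4)
river: ρ → (4,47,-40)
river: ρ → (-40,33,11)
river: ρ → (11,33,-40)
river: ρ → (-40,47,4)
river: ρ → (4,49,-28)
river: ρ → (-28,7,25)
river: ρ → (25,43,-10)
river: ρ → (-10,37,37)
river: ρ → (37,37,-10)
river: ρ → (-10,43,25)
river: ρ → (25,7,-28)
closes: descent 0, river 12
min |a| on river = 4

4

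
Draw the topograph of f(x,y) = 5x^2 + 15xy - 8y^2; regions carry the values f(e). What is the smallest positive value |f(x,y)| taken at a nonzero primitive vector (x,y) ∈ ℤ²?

river: ρ → (-8,17,3)
river: ρ → (3,19,-2)
river: ρ → (-2,17,12)
river: ρ → (12,7,-7)
river: ρ → (-7,7,12)
river: ρ → (12,17,-2)
river: ρ → (-2,19,3)
river: ρ → (3,17,-8)
river: ρ → (-8,15,5)
river: ρ → (5,15,-8)
closes: descent 0, river 10
min |a| on river = 2

2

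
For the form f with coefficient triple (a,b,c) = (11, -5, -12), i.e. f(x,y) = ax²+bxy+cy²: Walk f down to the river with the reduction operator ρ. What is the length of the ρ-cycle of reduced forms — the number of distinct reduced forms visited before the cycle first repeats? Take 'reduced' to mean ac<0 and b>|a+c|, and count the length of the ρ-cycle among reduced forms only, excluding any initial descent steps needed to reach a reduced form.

D = 553, ⌊√D⌋ = 23
descent: ρ → (-12,5,11)  [lands on river]
river: ρ → (11,17,-6)
river: ρ → (-6,19,8)
river: ρ → (8,13,-12)
river: ρ → (-12,11,9)
river: ρ → (9,7,-14)
river: ρ → (-14,21,2)
river: ρ → (2,23,-3)
river: ρ → (-3,19,16)
river: ρ → (16,13,-6)
river: ρ → (-6,23,1)
river: ρ → (1,23,-6)
river: ρ → (-6,13,16)
river: ρ → (16,19,-3)
river: ρ → (-3,23,2)
river: ρ → (2,21,-14)
river: ρ → (-14,7,9)
river: ρ → (9,11,-12)
river: ρ → (-12,13,8)
river: ρ → (8,19,-6)
river: ρ → (-6,17,11)
river: ρ → (11,5,-12)
river: ρ → (-12,19,4)
river: ρ → (4,21,-7)
river: ρ → (-7,21,4)
river: ρ → (4,19,-12)
ρ-cycle length = 26 (tail of 1 descent step not counted)

26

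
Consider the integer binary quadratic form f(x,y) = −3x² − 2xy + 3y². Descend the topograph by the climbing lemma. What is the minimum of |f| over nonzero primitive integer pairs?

descent: ρ → (3,2,-3)  [lands on river]
river: ρ → (-3,4,2)
river: ρ → (2,4,-3)
river: ρ → (-3,2,3)
river: ρ → (3,4,-2)
river: ρ → (-2,4,3)
closes: descent 1, river 6
min |a| on river = 2

2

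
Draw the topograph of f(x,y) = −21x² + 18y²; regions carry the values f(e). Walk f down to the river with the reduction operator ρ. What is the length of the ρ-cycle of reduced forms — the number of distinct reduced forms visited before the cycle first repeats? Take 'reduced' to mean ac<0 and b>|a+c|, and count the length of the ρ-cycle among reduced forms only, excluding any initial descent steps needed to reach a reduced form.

D = 1512, ⌊√D⌋ = 38
descent: ρ → (18,36,-3)  [lands on river]
river: ρ → (-3,36,18)
ρ-cycle length = 2 (tail of 1 descent step not counted)

2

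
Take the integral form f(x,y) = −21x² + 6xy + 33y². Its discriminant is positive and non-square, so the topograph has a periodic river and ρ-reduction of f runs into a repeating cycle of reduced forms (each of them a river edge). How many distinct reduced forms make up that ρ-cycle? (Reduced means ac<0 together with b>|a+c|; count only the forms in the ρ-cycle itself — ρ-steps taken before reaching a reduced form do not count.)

D = 2808, ⌊√D⌋ = 52
descent: ρ → (33,-6,-21)
descent: ρ → (-21,48,6)  [lands on river]
river: ρ → (6,48,-21)
river: ρ → (-21,36,18)
river: ρ → (18,36,-21)
ρ-cycle length = 4 (tail of 2 descent steps not counted)

4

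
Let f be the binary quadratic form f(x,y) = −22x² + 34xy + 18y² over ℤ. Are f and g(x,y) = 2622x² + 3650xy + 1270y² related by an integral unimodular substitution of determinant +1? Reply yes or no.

D₁ = 2740, D₂ = 2740
river cycle of f (length 14): (18, 38, -18), (-18, 34, 22), (22, 10, -30), (-30, 50, 2), (2, 50, -30), (-30, 10, 22), (22, 34, -18), (-18, 38, 18), (18, 34, -22), (-22, 10, 30), … (4 more)
river cycle of g (length 14): (18, 38, -18), (-18, 34, 22), (22, 10, -30), (-30, 50, 2), (2, 50, -30), (-30, 10, 22), (22, 34, -18), (-18, 38, 18), (18, 34, -22), (-22, 10, 30), … (4 more)
cycles coincide ⇒ equivalent

yes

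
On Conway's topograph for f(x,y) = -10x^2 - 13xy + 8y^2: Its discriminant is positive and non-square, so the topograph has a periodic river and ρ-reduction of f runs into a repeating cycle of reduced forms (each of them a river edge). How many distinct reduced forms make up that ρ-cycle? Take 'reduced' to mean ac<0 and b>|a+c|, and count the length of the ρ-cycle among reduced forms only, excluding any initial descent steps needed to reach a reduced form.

D = 489, ⌊√D⌋ = 22
descent: ρ → (8,13,-10)  [lands on river]
river: ρ → (-10,7,11)
river: ρ → (11,15,-6)
river: ρ → (-6,21,2)
river: ρ → (2,19,-16)
river: ρ → (-16,13,5)
river: ρ → (5,17,-10)
river: ρ → (-10,3,12)
river: ρ → (12,21,-1)
river: ρ → (-1,21,12)
river: ρ → (12,3,-10)
river: ρ → (-10,17,5)
river: ρ → (5,13,-16)
river: ρ → (-16,19,2)
river: ρ → (2,21,-6)
river: ρ → (-6,15,11)
river: ρ → (11,7,-10)
river: ρ → (-10,13,8)
river: ρ → (8,19,-4)
river: ρ → (-4,21,3)
river: ρ → (3,21,-4)
river: ρ → (-4,19,8)
ρ-cycle length = 22 (tail of 1 descent step not counted)

22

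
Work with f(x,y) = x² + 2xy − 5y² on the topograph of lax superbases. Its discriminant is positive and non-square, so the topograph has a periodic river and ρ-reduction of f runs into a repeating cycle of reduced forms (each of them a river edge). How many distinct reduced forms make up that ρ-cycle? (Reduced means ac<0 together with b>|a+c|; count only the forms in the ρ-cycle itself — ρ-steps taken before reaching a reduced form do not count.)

D = 24, ⌊√D⌋ = 4
descent: ρ → (-5,-2,1)
descent: ρ → (1,4,-2)  [lands on river]
river: ρ → (-2,4,1)
ρ-cycle length = 2 (tail of 2 descent steps not counted)

2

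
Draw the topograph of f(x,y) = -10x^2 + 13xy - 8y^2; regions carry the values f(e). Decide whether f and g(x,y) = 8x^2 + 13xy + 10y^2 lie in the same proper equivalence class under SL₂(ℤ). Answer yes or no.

D₁ = -151, D₂ = -151
f is negative-definite; reduce −f:
−f: translate: b→7 (≡-13 mod 20), so (10,-13,8)→(10,7,5)
−f: flip: (10,7,5)→(5,-7,10)
−f: translate: b→3 (≡-7 mod 10), so (5,-7,10)→(5,3,8)
−f: reduced (well bottom): (5,3,8) with a≤c, −a<b≤a
flip sign back: reduced form of f is (-5,-3,-8)
g: translate: b→-3 (≡13 mod 16), so (8,13,10)→(8,-3,5)
g: flip: (8,-3,5)→(5,3,8)
g: reduced (well bottom): (5,3,8) with a≤c, −a<b≤a
reduced forms (-5, -3, -8) vs (5, 3, 8) ⇒ inequivalent

no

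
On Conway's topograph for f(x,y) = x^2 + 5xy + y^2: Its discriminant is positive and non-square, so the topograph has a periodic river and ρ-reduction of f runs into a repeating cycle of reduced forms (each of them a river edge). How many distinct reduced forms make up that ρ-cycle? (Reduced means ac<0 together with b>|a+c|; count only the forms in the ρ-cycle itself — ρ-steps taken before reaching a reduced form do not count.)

D = 21, ⌊√D⌋ = 4
descent: ρ → (1,3,-3)  [lands on river]
river: ρ → (-3,3,1)
ρ-cycle length = 2 (tail of 1 descent step not counted)

2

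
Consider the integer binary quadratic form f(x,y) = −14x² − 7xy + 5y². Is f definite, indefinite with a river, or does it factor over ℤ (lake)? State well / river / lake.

D = b²−4ac = (-7)² − 4·(-14)·5 = 329
D > 0 non-square ⇒ indefinite ⇒ periodic river

river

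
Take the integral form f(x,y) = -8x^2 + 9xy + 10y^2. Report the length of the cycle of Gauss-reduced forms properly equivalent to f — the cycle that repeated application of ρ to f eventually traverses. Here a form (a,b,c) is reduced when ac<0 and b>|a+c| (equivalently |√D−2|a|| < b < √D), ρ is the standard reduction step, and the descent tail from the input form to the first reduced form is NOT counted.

D = 401, ⌊√D⌋ = 20
river: ρ → (10,11,-7)
river: ρ → (-7,17,4)
river: ρ → (4,15,-11)
river: ρ → (-11,7,8)
river: ρ → (8,9,-10)
river: ρ → (-10,11,7)
river: ρ → (7,17,-4)
river: ρ → (-4,15,11)
river: ρ → (11,7,-8)
river: ρ → (-8,9,10)
ρ-cycle length = 10 (tail of 0 descent steps not counted)

10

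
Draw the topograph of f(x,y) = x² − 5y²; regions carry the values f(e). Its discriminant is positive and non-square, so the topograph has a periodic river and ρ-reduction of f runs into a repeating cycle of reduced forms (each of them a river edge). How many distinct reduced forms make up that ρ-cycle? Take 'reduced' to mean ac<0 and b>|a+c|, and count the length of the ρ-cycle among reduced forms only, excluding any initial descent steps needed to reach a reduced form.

D = 20, ⌊√D⌋ = 4
descent: ρ → (-5,0,1)
descent: ρ → (1,4,-1)  [lands on river]
river: ρ → (-1,4,1)
ρ-cycle length = 2 (tail of 2 descent steps not counted)

2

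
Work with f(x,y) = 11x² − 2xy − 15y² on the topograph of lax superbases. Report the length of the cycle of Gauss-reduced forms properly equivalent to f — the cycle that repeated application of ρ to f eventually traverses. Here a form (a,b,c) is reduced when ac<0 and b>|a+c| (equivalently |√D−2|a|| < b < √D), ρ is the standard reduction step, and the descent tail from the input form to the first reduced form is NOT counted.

D = 664, ⌊√D⌋ = 25
descent: ρ → (-15,2,11)
descent: ρ → (11,20,-6)  [lands on river]
river: ρ → (-6,16,17)
river: ρ → (17,18,-5)
river: ρ → (-5,22,9)
river: ρ → (9,14,-13)
river: ρ → (-13,12,10)
river: ρ → (10,8,-15)
river: ρ → (-15,22,3)
river: ρ → (3,20,-22)
river: ρ → (-22,24,1)
river: ρ → (1,24,-22)
river: ρ → (-22,20,3)
river: ρ → (3,22,-15)
river: ρ → (-15,8,10)
river: ρ → (10,12,-13)
river: ρ → (-13,14,9)
river: ρ → (9,22,-5)
river: ρ → (-5,18,17)
river: ρ → (17,16,-6)
river: ρ → (-6,20,11)
river: ρ → (11,24,-2)
river: ρ → (-2,24,11)
ρ-cycle length = 22 (tail of 2 descent steps not counted)

22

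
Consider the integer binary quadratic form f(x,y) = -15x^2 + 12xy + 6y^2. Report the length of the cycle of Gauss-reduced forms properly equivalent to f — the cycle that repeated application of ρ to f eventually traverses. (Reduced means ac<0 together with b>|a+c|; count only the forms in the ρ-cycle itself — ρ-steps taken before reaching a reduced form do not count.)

D = 504, ⌊√D⌋ = 22
river: ρ → (6,12,-15)
river: ρ → (-15,18,3)
river: ρ → (3,18,-15)
river: ρ → (-15,12,6)
ρ-cycle length = 4 (tail of 0 descent steps not counted)

4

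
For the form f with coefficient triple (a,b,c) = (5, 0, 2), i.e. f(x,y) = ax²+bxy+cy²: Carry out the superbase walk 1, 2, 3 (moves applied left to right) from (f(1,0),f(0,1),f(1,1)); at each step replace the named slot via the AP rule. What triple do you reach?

start (5,2,7) = (f(1,0),f(0,1),f(1,1))
replace slot 1: 2·(2+7) − 5 = 13 → (13,2,7)
replace slot 2: 2·(13+7) − 2 = 38 → (13,38,7)
replace slot 3: 2·(13+38) − 7 = 95 → (13,38,95)

13,38,95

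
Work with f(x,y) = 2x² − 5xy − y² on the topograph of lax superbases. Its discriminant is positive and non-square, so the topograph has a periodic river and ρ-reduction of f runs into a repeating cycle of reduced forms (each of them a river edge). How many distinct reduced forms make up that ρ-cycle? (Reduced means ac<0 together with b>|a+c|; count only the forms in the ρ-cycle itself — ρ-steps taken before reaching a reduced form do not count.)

D = 33, ⌊√D⌋ = 5
descent: ρ → (-1,5,2)  [lands on river]
river: ρ → (2,3,-3)
river: ρ → (-3,3,2)
river: ρ → (2,5,-1)
ρ-cycle length = 4 (tail of 1 descent step not counted)

4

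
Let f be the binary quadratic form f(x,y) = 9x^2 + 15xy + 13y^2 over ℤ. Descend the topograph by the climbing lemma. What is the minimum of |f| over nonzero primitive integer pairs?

translate: b→-3 (≡15 mod 18), so (9,15,13)→(9,-3,7)
flip: (9,-3,7)→(7,3,9)
reduced (well bottom): (7,3,9) with a≤c, −a<b≤a
well minimum = a = 7

7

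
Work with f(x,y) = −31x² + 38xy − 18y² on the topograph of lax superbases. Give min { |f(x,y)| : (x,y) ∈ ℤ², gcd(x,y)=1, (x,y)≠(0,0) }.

translate: b→24 (≡-38 mod 62), so (31,-38,18)→(31,24,11)
flip: (31,24,11)→(11,-24,31)
translate: b→-2 (≡-24 mod 22), so (11,-24,31)→(11,-2,18)
reduced (well bottom): (11,-2,18) with a≤c, −a<b≤a
well minimum |f| = |-11| = 11 (negative-definite)

11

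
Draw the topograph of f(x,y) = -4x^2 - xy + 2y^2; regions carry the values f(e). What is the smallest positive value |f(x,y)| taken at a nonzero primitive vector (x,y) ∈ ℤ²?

descent: ρ → (2,5,-1)  [lands on river]
river: ρ → (-1,5,2)
river: ρ → (2,3,-3)
river: ρ → (-3,3,2)
closes: descent 1, river 4
min |a| on river = 1

1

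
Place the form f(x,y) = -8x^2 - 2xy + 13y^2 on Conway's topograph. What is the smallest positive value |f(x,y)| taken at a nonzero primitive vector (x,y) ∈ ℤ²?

descent: ρ → (13,2,-8)
descent: ρ → (-8,14,7)  [lands on river]
river: ρ → (7,14,-8)
river: ρ → (-8,18,3)
river: ρ → (3,18,-8)
closes: descent 2, river 4
min |a| on river = 3

3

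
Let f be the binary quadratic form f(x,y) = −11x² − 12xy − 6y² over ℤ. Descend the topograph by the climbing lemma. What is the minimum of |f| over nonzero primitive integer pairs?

translate: b→-10 (≡12 mod 22), so (11,12,6)→(11,-10,5)
flip: (11,-10,5)→(5,10,11)
translate: b→0 (≡10 mod 10), so (5,10,11)→(5,0,6)
reduced (well bottom): (5,0,6) with a≤c, −a<b≤a
well minimum |f| = |-5| = 5 (negative-definite)

5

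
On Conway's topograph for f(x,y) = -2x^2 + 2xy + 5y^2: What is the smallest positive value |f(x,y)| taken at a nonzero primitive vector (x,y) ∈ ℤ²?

descent: ρ → (5,-2,-2)
descent: ρ → (-2,6,1)  [lands on river]
river: ρ → (1,6,-2)
closes: descent 2, river 2
min |a| on river = 1

1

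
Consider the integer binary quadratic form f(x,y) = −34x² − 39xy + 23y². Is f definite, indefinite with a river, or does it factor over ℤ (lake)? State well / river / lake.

D = b²−4ac = (-39)² − 4·(-34)·23 = 4649
D > 0 non-square ⇒ indefinite ⇒ periodic river

river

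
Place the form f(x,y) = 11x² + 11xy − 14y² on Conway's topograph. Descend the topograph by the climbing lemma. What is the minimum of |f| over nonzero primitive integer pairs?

river: ρ → (-14,17,8)
river: ρ → (8,15,-16)
river: ρ → (-16,17,7)
river: ρ → (7,25,-4)
river: ρ → (-4,23,13)
river: ρ → (13,3,-14)
river: ρ → (-14,25,2)
river: ρ → (2,27,-1)
river: ρ → (-1,27,2)
river: ρ → (2,25,-14)
river: ρ → (-14,3,13)
river: ρ → (13,23,-4)
river: ρ → (-4,25,7)
river: ρ → (7,17,-16)
river: ρ → (-16,15,8)
river: ρ → (8,17,-14)
river: ρ → (-14,11,11)
river: ρ → (11,11,-14)
closes: descent 0, river 18
min |a| on river = 1

1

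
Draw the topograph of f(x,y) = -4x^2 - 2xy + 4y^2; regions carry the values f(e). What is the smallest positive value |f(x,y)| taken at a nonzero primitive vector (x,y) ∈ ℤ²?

descent: ρ → (4,2,-4)  [lands on river]
river: ρ → (-4,6,2)
river: ρ → (2,6,-4)
river: ρ → (-4,2,4)
river: ρ → (4,6,-2)
river: ρ → (-2,6,4)
closes: descent 1, river 6
min |a| on river = 2

2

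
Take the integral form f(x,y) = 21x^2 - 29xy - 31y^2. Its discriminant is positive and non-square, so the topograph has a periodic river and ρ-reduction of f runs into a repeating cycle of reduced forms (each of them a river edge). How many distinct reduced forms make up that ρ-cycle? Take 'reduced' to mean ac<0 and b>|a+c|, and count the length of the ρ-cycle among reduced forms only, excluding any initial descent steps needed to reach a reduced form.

D = 3445, ⌊√D⌋ = 58
descent: ρ → (-31,29,21)  [lands on river]
river: ρ → (21,55,-5)
river: ρ → (-5,55,21)
river: ρ → (21,29,-31)
river: ρ → (-31,33,19)
river: ρ → (19,43,-21)
river: ρ → (-21,41,21)
river: ρ → (21,43,-19)
river: ρ → (-19,33,31)
river: ρ → (31,29,-21)
river: ρ → (-21,55,5)
river: ρ → (5,55,-21)
river: ρ → (-21,29,31)
river: ρ → (31,33,-19)
river: ρ → (-19,43,21)
river: ρ → (21,41,-21)
river: ρ → (-21,43,19)
river: ρ → (19,33,-31)
ρ-cycle length = 18 (tail of 1 descent step not counted)

18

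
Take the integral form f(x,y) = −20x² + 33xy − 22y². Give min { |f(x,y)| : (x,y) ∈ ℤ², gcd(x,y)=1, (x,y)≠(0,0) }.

translate: b→7 (≡-33 mod 40), so (20,-33,22)→(20,7,9)
flip: (20,7,9)→(9,-7,20)
reduced (well bottom): (9,-7,20) with a≤c, −a<b≤a
well minimum |f| = |-9| = 9 (negative-definite)

9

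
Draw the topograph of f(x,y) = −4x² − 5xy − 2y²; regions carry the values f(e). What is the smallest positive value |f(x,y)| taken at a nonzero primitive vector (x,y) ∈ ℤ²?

translate: b→-3 (≡5 mod 8), so (4,5,2)→(4,-3,1)
flip: (4,-3,1)→(1,3,4)
translate: b→1 (≡3 mod 2), so (1,3,4)→(1,1,2)
reduced (well bottom): (1,1,2) with a≤c, −a<b≤a
well minimum |f| = |-1| = 1 (negative-definite)

1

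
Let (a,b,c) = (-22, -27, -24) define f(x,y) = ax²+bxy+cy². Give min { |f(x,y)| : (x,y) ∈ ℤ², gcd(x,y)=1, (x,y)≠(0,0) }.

translate: b→-17 (≡27 mod 44), so (22,27,24)→(22,-17,19)
flip: (22,-17,19)→(19,17,22)
reduced (well bottom): (19,17,22) with a≤c, −a<b≤a
well minimum |f| = |-19| = 19 (negative-definite)

19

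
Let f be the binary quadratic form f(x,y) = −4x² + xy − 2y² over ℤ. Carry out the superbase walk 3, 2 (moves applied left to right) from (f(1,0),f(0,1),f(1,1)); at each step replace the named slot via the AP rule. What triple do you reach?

start (-4,-2,-5) = (f(1,0),f(0,1),f(1,1))
replace slot 3: 2·((-4)+(-2)) − (-5) = -7 → (-4,-2,-7)
replace slot 2: 2·((-4)+(-7)) − (-2) = -20 → (-4,-20,-7)

-4,-20,-7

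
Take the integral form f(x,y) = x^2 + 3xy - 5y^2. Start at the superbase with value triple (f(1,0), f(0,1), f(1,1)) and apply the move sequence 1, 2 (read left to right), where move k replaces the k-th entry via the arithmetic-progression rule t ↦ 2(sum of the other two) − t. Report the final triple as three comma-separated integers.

start (1,-5,-1) = (f(1,0),f(0,1),f(1,1))
replace slot 1: 2·((-5)+(-1)) − 1 = -13 → (-13,-5,-1)
replace slot 2: 2·((-13)+(-1)) − (-5) = -23 → (-13,-23,-1)

-13,-23,-1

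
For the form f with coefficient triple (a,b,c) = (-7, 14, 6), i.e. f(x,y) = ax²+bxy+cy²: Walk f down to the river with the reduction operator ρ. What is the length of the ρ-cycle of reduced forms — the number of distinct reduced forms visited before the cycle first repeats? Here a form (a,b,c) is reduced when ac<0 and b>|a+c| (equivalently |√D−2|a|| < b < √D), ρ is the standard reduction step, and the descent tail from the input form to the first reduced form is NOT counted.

D = 364, ⌊√D⌋ = 19
river: ρ → (6,10,-11)
river: ρ → (-11,12,5)
river: ρ → (5,18,-2)
river: ρ → (-2,18,5)
river: ρ → (5,12,-11)
river: ρ → (-11,10,6)
river: ρ → (6,14,-7)
river: ρ → (-7,14,6)
ρ-cycle length = 8 (tail of 0 descent steps not counted)

8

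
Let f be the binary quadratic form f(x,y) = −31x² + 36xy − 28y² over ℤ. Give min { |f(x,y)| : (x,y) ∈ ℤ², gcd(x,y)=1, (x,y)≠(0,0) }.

translate: b→26 (≡-36 mod 62), so (31,-36,28)→(31,26,23)
flip: (31,26,23)→(23,-26,31)
translate: b→20 (≡-26 mod 46), so (23,-26,31)→(23,20,28)
reduced (well bottom): (23,20,28) with a≤c, −a<b≤a
well minimum |f| = |-23| = 23 (negative-definite)

23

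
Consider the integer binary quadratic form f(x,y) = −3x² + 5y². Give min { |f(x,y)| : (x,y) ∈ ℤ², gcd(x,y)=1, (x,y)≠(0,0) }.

descent: ρ → (5,0,-3)
descent: ρ → (-3,6,2)  [lands on river]
river: ρ → (2,6,-3)
closes: descent 2, river 2
min |a| on river = 2

2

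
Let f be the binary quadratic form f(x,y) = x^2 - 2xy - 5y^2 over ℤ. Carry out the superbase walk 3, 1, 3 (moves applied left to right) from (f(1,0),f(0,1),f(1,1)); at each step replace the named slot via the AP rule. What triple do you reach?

start (1,-5,-6) = (f(1,0),f(0,1),f(1,1))
replace slot 3: 2·(1+(-5)) − (-6) = -2 → (1,-5,-2)
replace slot 1: 2·((-5)+(-2)) − 1 = -15 → (-15,-5,-2)
replace slot 3: 2·((-15)+(-5)) − (-2) = -38 → (-15,-5,-38)

-15,-5,-38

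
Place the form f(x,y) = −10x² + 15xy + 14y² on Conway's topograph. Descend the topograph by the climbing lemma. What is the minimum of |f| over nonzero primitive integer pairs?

river: ρ → (14,13,-11)
river: ρ → (-11,9,16)
river: ρ → (16,23,-4)
river: ρ → (-4,25,10)
river: ρ → (10,15,-14)
river: ρ → (-14,13,11)
river: ρ → (11,9,-16)
river: ρ → (-16,23,4)
river: ρ → (4,25,-10)
river: ρ → (-10,15,14)
closes: descent 0, river 10
min |a| on river = 4

4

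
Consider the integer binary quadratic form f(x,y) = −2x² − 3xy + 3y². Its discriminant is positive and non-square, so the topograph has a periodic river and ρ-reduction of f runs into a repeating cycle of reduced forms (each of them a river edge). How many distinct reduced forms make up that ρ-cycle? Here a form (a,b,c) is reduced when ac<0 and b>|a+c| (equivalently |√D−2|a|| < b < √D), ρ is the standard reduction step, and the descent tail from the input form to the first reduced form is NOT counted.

D = 33, ⌊√D⌋ = 5
descent: ρ → (3,3,-2)  [lands on river]
river: ρ → (-2,5,1)
river: ρ → (1,5,-2)
river: ρ → (-2,3,3)
ρ-cycle length = 4 (tail of 1 descent step not counted)

4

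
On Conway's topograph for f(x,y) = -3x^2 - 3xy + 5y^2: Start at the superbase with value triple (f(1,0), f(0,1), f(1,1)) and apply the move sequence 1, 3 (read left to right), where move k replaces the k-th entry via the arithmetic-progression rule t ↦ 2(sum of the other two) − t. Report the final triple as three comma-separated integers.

start (-3,5,-1) = (f(1,0),f(0,1),f(1,1))
replace slot 1: 2·(5+(-1)) − (-3) = 11 → (11,5,-1)
replace slot 3: 2·(11+5) − (-1) = 33 → (11,5,33)

11,5,33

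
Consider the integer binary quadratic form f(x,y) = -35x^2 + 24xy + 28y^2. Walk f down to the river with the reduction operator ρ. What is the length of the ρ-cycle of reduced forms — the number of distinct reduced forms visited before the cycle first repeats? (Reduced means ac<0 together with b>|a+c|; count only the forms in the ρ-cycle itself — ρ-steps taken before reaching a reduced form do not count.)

D = 4496, ⌊√D⌋ = 67
river: ρ → (28,32,-31)
river: ρ → (-31,30,29)
river: ρ → (29,28,-32)
river: ρ → (-32,36,25)
river: ρ → (25,64,-4)
river: ρ → (-4,64,25)
river: ρ → (25,36,-32)
river: ρ → (-32,28,29)
river: ρ → (29,30,-31)
river: ρ → (-31,32,28)
river: ρ → (28,24,-35)
river: ρ → (-35,46,17)
river: ρ → (17,56,-20)
river: ρ → (-20,64,5)
river: ρ → (5,66,-7)
river: ρ → (-7,60,32)
river: ρ → (32,4,-35)
river: ρ → (-35,66,1)
river: ρ → (1,66,-35)
river: ρ → (-35,4,32)
river: ρ → (32,60,-7)
river: ρ → (-7,66,5)
river: ρ → (5,64,-20)
river: ρ → (-20,56,17)
river: ρ → (17,46,-35)
river: ρ → (-35,24,28)
ρ-cycle length = 26 (tail of 0 descent steps not counted)

26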